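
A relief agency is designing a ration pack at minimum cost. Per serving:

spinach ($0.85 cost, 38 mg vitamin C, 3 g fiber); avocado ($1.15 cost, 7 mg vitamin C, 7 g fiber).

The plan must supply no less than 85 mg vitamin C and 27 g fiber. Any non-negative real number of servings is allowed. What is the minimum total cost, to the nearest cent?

With two linear requirements the optimum uses one or two foods; enumerate the corners.
spinach only: max(85/38, 27/3) = 9 servings → $7.65.
avocado only: max(85/7, 27/7) = 12.14 servings → $13.96.
spinach + avocado with both tight: 1.657 servings and 3.147 servings → $5.03.
The minimum over all feasible corners is $5.03.

$5.03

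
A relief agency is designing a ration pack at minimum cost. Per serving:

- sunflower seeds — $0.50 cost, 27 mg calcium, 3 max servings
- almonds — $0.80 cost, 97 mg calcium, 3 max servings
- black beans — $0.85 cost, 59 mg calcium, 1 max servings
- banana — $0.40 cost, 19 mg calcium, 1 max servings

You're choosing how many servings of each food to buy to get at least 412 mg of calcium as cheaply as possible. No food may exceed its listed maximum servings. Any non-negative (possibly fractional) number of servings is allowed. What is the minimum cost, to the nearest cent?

Cost per mg of calcium: almonds $0.0082, black beans $0.0144, sunflower seeds $0.0185, banana $0.0211.
Take 3 servings of almonds: +291.0 mg calcium for $2.40 (total $2.40, still need 121.0 mg).
Take 1 serving of black beans: +59.0 mg calcium for $0.85 (total $3.25, still need 62.0 mg).
Take 2.296 servings of sunflower seeds: +62.0 mg calcium for $1.15 (total $4.40, still need 0.0 mg).
Filling from the cheapest source first is optimal under one linear minimum: $4.40.

$4.40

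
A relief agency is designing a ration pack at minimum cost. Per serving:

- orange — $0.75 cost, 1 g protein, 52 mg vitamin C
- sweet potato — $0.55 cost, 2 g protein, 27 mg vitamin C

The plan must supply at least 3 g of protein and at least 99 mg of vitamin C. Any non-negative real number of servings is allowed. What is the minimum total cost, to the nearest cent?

With two linear requirements the optimum uses one or two foods; enumerate the corners.
orange only: max(3/1, 99/52) = 3 servings → $2.25.
sweet potato only: max(3/2, 99/27) = 3.667 servings → $2.02.
orange + sweet potato with both tight: 1.519 servings and 0.7403 servings → $1.55.
So the least-cost plan costs $1.55.

$1.55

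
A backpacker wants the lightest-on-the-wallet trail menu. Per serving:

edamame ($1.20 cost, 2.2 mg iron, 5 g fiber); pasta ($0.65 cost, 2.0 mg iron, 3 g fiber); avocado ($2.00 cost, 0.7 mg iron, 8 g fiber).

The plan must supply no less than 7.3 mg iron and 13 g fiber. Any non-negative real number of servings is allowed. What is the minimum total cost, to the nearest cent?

An LP optimum is at a vertex; with two nutrient constraints at most two foods are used. Check each candidate.
edamame only: max(7.3/2.2, 13/5) = 3.318 servings → $3.98.
pasta only: max(7.3/2.0, 13/3) = 4.333 servings → $2.82.
avocado only: max(7.3/0.7, 13/8) = 10.43 servings → $20.86.
edamame + pasta with both tight: 1.206 servings and 2.324 servings → $2.96.
edamame + avocado: intersection lies outside the first quadrant.
pasta + avocado with both tight: 3.547 servings and 0.295 servings → $2.90.
The minimum over all feasible corners is $2.82.

$2.82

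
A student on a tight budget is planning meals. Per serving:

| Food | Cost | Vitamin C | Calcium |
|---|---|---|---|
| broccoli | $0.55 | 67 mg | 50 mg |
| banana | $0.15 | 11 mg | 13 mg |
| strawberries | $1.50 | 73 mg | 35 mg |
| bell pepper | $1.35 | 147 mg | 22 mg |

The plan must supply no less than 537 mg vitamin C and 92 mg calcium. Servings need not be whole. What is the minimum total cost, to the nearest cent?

Compare the cost at each extreme point of the feasible region.
broccoli only: max(537/67, 92/50) = 8.015 servings → $4.41.
banana only: max(537/11, 92/13) = 48.82 servings → $7.32.
strawberries only: max(537/73, 92/35) = 7.356 servings → $11.03.
bell pepper only: max(537/147, 92/22) = 4.182 servings → $5.65.
broccoli + banana: the both-tight solution has a negative serving — not a feasible corner.
broccoli + strawberries: the both-tight solution has a negative serving — not a feasible corner.
broccoli + bell pepper with both tight: 0.291 servings and 3.52 servings → $4.91.
banana + strawberries: intersection lies outside the first quadrant.
banana + bell pepper with both tight: 1.025 servings and 3.576 servings → $4.98.
strawberries + bell pepper with both tight: 0.4832 servings and 3.413 servings → $5.33.
Cheapest feasible corner: $4.41.

$4.41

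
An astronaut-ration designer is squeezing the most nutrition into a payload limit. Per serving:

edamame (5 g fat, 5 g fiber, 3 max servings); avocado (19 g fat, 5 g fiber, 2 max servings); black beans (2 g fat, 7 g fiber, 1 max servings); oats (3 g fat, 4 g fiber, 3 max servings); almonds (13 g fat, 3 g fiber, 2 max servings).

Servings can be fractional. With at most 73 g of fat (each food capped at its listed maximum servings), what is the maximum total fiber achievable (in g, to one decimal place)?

46.1 g

Fiber per g fat: black beans 3.5, oats 1.333, edamame 1, avocado 0.2632, almonds 0.2308.
Take 1 serving of black beans: uses 2 g fat, +7.0 g fiber (running total 7.0 g).
Take 3 servings of oats: uses 9 g fat, +12.0 g fiber (running total 19.0 g).
Take 3 servings of edamame: uses 15 g fat, +15.0 g fiber (running total 34.0 g).
Take 2 servings of avocado: uses 38 g fat, +10.0 g fiber (running total 44.0 g).
Take 0.6923 servings of almonds: uses 9 g fat, +2.1 g fiber (running total 46.1 g).
Greedy by best ratio exhausts the fat allowance optimally: 46.1 g.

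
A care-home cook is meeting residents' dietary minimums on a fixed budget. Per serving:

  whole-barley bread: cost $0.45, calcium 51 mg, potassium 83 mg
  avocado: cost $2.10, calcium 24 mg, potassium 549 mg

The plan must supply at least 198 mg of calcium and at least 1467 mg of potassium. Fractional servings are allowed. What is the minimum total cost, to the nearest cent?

$5.99

Check every corner: each single food scaled to meet both minima, and each pair solved so both constraints bind.
whole-barley bread only: max(198/51, 1467/83) = 17.67 servings → $7.95.
avocado only: max(198/24, 1467/549) = 8.25 servings → $17.32.
whole-barley bread + avocado with both tight: 2.826 servings and 2.245 servings → $5.99.
Cheapest feasible corner: $5.99.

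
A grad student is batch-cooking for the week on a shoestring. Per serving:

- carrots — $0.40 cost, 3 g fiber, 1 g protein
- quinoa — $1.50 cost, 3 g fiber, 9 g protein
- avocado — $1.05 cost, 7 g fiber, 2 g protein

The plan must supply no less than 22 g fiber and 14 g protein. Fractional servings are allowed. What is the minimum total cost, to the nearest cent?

This is a tiny linear program; its minimum lies at a vertex of the feasible set. List the vertices and price them.
carrots only: max(22/3, 14/1) = 14 servings → $5.60.
quinoa only: max(22/3, 14/9) = 7.333 servings → $11.00.
avocado only: max(22/7, 14/2) = 7 servings → $7.35.
carrots + quinoa with both tight: 6.5 servings and 0.8333 servings → $3.85.
carrots + avocado: the both-tight solution has a negative serving — not a feasible corner.
quinoa + avocado with both tight: 0.9474 servings and 2.737 servings → $4.29.
So the least-cost plan costs $3.85.

$3.85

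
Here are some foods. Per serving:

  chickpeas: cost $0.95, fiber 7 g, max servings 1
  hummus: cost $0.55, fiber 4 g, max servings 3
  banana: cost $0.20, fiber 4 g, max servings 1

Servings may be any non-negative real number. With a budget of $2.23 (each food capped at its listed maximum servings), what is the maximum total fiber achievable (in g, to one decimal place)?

Fiber per dollar: banana 20, chickpeas 7.368, hummus 7.273.
Take 1 serving of banana: spends $0.20, +4.0 g fiber (running total 4.0 g).
Take 1 serving of chickpeas: spends $0.95, +7.0 g fiber (running total 11.0 g).
Take 1.964 servings of hummus: spends $1.08, +7.9 g fiber (running total 18.9 g).
Filling greedily by fiber-per-dollar is optimal for one linear limit, giving 18.9 g.

18.9 g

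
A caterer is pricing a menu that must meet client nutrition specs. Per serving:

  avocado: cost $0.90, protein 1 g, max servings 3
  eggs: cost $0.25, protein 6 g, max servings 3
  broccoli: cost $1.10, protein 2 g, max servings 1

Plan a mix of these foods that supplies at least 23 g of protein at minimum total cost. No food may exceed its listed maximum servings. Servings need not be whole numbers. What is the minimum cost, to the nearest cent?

Cost per g of protein: eggs $0.0417, broccoli $0.5500, avocado $0.9000.
Take 3 servings of eggs: +18.0 g protein for $0.75 (total $0.75, still need 5.0 g).
Take 1 serving of broccoli: +2.0 g protein for $1.10 (total $1.85, still need 3.0 g).
Take 3 servings of avocado: +3.0 g protein for $2.70 (total $4.55, still need 0.0 g).
Filling from the cheapest source first is optimal under one linear minimum: $4.55.

$4.55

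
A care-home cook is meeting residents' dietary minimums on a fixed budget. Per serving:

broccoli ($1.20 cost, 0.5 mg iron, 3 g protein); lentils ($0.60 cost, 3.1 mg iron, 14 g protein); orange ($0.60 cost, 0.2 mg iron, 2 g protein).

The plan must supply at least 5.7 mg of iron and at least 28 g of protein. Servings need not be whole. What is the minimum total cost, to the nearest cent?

A basic optimal solution has at most two foods positive. Try each food alone and each pair with both targets met exactly.
broccoli only: max(5.7/0.5, 28/3) = 11.4 servings → $13.68.
lentils only: max(5.7/3.1, 28/14) = 2 servings → $1.20.
orange only: max(5.7/0.2, 28/2) = 28.5 servings → $17.10.
broccoli + lentils with both tight: 3.043 servings and 1.348 servings → $4.46.
broccoli + orange: the both-tight solution has a negative serving — not a feasible corner.
lentils + orange with both tight: 1.706 servings and 2.059 servings → $2.26.
So the least-cost plan costs $1.20.

$1.20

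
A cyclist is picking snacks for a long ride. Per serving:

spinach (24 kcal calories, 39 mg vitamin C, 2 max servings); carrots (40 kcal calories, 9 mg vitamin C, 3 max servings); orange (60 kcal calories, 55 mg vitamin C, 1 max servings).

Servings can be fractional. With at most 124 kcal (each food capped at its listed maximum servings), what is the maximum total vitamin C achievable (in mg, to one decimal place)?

136.6 mg

Vitamin C per kcal: spinach 1.625, orange 0.9167, carrots 0.225.
Take 2 servings of spinach: uses 48 kcal, +78.0 mg vitamin C (running total 78.0 mg).
Take 1 serving of orange: uses 60 kcal, +55.0 mg vitamin C (running total 133.0 mg).
Take 0.4 servings of carrots: uses 16 kcal, +3.6 mg vitamin C (running total 136.6 mg).
Filling greedily by vitamin C-per-kcal is optimal for one linear limit, giving 136.6 mg.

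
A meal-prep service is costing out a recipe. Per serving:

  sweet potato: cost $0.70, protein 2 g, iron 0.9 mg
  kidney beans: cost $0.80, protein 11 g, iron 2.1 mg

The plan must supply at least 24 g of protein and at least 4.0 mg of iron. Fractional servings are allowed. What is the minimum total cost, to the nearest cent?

$1.75

Compare the cost at each extreme point of the feasible region.
sweet potato only: max(24/2, 4.0/0.9) = 12 servings → $8.40.
kidney beans only: max(24/11, 4.0/2.1) = 2.182 servings → $1.75.
sweet potato + kidney beans with both targets exact would need a negative amount; discard.
The minimum over all feasible corners is $1.75.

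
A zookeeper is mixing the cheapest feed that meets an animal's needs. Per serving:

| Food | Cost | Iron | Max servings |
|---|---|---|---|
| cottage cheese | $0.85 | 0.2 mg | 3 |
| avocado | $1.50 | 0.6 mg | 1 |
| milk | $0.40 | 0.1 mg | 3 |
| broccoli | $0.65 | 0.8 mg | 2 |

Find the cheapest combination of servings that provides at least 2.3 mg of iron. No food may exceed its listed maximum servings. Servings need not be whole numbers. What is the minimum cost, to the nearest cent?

$3.20

Cost per mg of iron: broccoli $0.8125, avocado $2.5000, milk $4.0000, cottage cheese $4.2500.
Take 2 servings of broccoli: +1.6 mg iron for $1.30 (total $1.30, still need 0.7 mg).
Take 1 serving of avocado: +0.6 mg iron for $1.50 (total $2.80, still need 0.1 mg).
Take 1 serving of milk: +0.1 mg iron for $0.40 (total $3.20, still need 0.0 mg).
Greedy by cheapest-per-mg is optimal for a single linear constraint, so the minimum cost is $3.20.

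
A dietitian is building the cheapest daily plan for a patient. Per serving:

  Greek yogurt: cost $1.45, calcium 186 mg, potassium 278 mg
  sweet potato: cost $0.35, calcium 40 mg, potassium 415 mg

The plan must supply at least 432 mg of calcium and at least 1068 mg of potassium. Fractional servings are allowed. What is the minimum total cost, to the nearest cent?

$3.41

Greek yogurt only: max(432/186, 1068/278) = 3.842 servings → $5.57.
sweet potato only: max(432/40, 1068/415) = 10.8 servings → $3.78.
Greek yogurt + sweet potato with both tight: 2.067 servings and 1.189 servings → $3.41.
The minimum over all feasible corners is $3.41.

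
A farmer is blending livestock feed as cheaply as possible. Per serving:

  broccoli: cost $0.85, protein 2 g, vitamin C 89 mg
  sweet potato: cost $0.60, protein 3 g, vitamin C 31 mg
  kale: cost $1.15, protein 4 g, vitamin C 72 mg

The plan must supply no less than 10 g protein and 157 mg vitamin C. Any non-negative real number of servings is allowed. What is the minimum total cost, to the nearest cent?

For a min-cost LP with two ≥-constraints, a basic feasible solution has at most two positive variables.
broccoli only: max(10/2, 157/89) = 5 servings → $4.25.
sweet potato only: max(10/3, 157/31) = 5.065 servings → $3.04.
kale only: max(10/4, 157/72) = 2.5 servings → $2.88.
broccoli + sweet potato with both tight: 0.7854 servings and 2.81 servings → $2.35.
broccoli + kale: intersection lies outside the first quadrant.
sweet potato + kale with both tight: 1 serving and 1.75 servings → $2.61.
The minimum over all feasible corners is $2.35.

$2.35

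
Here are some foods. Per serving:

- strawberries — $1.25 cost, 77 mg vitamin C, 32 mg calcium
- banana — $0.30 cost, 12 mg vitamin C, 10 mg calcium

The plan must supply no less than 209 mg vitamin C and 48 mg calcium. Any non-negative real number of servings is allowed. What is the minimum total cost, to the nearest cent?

At the optimum either one food covers both requirements or two foods hit both targets exactly; no other combination can be cheaper.
strawberries only: max(209/77, 48/32) = 2.714 servings → $3.39.
banana only: max(209/12, 48/10) = 17.42 servings → $5.22.
strawberries + banana with both targets exact would need a negative amount; discard.
Cheapest feasible corner: $3.39.

$3.39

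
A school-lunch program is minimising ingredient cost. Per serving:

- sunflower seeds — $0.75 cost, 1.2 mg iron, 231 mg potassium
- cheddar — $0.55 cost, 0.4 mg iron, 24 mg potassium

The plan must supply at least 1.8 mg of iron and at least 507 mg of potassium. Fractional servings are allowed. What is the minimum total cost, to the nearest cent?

A basic optimal solution has at most two foods positive. Try each food alone and each pair with both targets met exactly.
sunflower seeds only: max(1.8/1.2, 507/231) = 2.195 servings → $1.65.
cheddar only: max(1.8/0.4, 507/24) = 21.12 servings → $11.62.
sunflower seeds + cheddar: intersection lies outside the first quadrant.
Cheapest feasible corner: $1.65.

$1.65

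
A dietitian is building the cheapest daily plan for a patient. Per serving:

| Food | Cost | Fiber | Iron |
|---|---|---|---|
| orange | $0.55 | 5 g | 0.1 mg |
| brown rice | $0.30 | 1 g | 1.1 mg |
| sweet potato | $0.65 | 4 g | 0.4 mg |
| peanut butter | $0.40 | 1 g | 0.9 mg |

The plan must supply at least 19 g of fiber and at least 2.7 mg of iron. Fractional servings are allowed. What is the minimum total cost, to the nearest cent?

Compare the cost at each extreme point of the feasible region.
orange only: max(19/5, 2.7/0.1) = 27 servings → $14.85.
brown rice only: max(19/1, 2.7/1.1) = 19 servings → $5.70.
sweet potato only: max(19/4, 2.7/0.4) = 6.75 servings → $4.39.
peanut butter only: max(19/1, 2.7/0.9) = 19 servings → $7.60.
orange + brown rice with both tight: 3.37 servings and 2.148 servings → $2.50.
orange + sweet potato: the both-tight solution has a negative serving — not a feasible corner.
orange + peanut butter with both tight: 3.273 servings and 2.636 servings → $2.85.
brown rice + sweet potato with both tight: 0.8 servings and 4.55 servings → $3.20.
brown rice + peanut butter with both targets exact would need a negative amount; discard.
sweet potato + peanut butter with both tight: 4.5 servings and 1 serving → $3.33.
Cheapest feasible corner: $2.50.

$2.50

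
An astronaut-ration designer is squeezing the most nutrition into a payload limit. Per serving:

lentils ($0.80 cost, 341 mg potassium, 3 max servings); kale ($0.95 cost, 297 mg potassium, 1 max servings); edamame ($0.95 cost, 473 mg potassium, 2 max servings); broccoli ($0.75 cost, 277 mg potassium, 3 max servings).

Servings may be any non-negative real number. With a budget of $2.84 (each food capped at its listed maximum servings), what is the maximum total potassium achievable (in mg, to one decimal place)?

1346.7 mg

Potassium per dollar: edamame 497.9, lentils 426.2, broccoli 369.3, kale 312.6.
Take 2 servings of edamame: spends $1.90, +946.0 mg potassium (running total 946.0 mg).
Take 1.175 servings of lentils: spends $0.94, +400.7 mg potassium (running total 1346.7 mg).
Greedy by best ratio exhausts the cost allowance optimally: 1346.7 mg.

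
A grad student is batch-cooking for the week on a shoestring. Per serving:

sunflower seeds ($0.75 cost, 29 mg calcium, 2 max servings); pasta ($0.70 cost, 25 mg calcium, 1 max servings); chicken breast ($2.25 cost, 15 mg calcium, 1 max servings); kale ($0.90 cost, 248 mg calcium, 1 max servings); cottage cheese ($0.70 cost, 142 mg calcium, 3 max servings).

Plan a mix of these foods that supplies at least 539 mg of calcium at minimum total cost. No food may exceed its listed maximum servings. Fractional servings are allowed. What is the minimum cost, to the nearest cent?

Cost per mg of calcium: kale $0.0036, cottage cheese $0.0049, sunflower seeds $0.0259, pasta $0.0280, chicken breast $0.1500.
Take 1 serving of kale: +248.0 mg calcium for $0.90 (total $0.90, still need 291.0 mg).
Take 2.049 servings of cottage cheese: +291.0 mg calcium for $1.43 (total $2.33, still need 0.0 mg).
Filling from the cheapest source first is optimal under one linear minimum: $2.33.

$2.33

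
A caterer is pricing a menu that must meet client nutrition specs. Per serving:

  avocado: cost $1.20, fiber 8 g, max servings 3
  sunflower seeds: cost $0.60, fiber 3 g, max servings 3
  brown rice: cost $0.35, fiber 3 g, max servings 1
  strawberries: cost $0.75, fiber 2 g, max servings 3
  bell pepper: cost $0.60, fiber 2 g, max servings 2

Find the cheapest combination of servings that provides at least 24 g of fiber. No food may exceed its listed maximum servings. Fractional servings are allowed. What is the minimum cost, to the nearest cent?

Cost per g of fiber: brown rice $0.1167, avocado $0.1500, sunflower seeds $0.2000, bell pepper $0.3000, strawberries $0.3750.
Take 1 serving of brown rice: +3.0 g fiber for $0.35 (total $0.35, still need 21.0 g).
Take 2.625 servings of avocado: +21.0 g fiber for $3.15 (total $3.50, still need 0.0 g).
Greedy by cheapest-per-g is optimal for a single linear constraint, so the minimum cost is $3.50.

$3.50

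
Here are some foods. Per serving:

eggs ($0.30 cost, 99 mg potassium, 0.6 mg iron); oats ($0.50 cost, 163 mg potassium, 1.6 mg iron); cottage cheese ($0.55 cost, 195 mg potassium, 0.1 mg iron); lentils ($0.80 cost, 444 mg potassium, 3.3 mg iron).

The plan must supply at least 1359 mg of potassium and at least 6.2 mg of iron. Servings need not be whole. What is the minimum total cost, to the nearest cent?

$2.45

Check every corner: each single food scaled to meet both minima, and each pair solved so both constraints bind.
eggs only: max(1359/99, 6.2/0.6) = 13.73 servings → $4.12.
oats only: max(1359/163, 6.2/1.6) = 8.337 servings → $4.17.
cottage cheese only: max(1359/195, 6.2/0.1) = 62 servings → $34.10.
lentils only: max(1359/444, 6.2/3.3) = 3.061 servings → $2.45.
eggs + oats with both targets exact would need a negative amount; discard.
eggs + cottage cheese with both tight: 10.02 servings and 1.882 servings → $4.04.
eggs + lentils with both targets exact would need a negative amount; discard.
oats + cottage cheese with both tight: 3.629 servings and 3.936 servings → $3.98.
oats + lentils: the both-tight solution has a negative serving — not a feasible corner.
cottage cheese + lentils with both tight: 2.891 servings and 1.791 servings → $3.02.
So the least-cost plan costs $2.45.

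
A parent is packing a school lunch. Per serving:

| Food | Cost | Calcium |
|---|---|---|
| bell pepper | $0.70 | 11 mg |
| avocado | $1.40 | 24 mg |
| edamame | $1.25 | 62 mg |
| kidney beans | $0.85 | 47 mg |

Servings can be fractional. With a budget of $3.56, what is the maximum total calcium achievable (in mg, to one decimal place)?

196.8 mg

Calcium per dollar: kidney beans 55.29, edamame 49.6, avocado 17.14, bell pepper 15.71.
With no serving limits, spend the whole cost allowance on kidney beans: $3.56 / $0.85 × 47 mg = 196.8 mg.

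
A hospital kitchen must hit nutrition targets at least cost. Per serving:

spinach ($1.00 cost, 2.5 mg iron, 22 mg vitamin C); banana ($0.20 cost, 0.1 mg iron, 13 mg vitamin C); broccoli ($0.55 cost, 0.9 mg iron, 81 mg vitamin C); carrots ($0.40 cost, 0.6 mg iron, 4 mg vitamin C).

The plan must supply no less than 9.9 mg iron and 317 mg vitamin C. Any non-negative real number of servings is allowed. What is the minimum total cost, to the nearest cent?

$4.56

Check every corner: each single food scaled to meet both minima, and each pair solved so both constraints bind.
spinach only: max(9.9/2.5, 317/22) = 14.41 servings → $14.41.
banana only: max(9.9/0.1, 317/13) = 99 servings → $19.80.
broccoli only: max(9.9/0.9, 317/81) = 11 servings → $6.05.
carrots only: max(9.9/0.6, 317/4) = 79.25 servings → $31.70.
spinach + banana with both tight: 3.201 servings and 18.97 servings → $6.99.
spinach + broccoli with both tight: 2.828 servings and 3.146 servings → $4.56.
spinach + carrots with both targets exact would need a negative amount; discard.
banana + broccoli: intersection lies outside the first quadrant.
banana + carrots with both tight: 20.35 servings and 13.11 servings → $9.31.
broccoli + carrots with both tight: 3.347 servings and 11.48 servings → $6.43.
So the least-cost plan costs $4.56.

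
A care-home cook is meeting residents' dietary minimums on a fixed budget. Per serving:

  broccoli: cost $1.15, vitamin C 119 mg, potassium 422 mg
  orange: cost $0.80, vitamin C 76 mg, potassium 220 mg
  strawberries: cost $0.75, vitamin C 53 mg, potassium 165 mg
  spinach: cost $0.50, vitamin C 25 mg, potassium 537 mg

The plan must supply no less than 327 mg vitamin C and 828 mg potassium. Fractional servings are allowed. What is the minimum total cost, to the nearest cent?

$3.16

Check every corner: each single food scaled to meet both minima, and each pair solved so both constraints bind.
broccoli only: max(327/119, 828/422) = 2.748 servings → $3.16.
orange only: max(327/76, 828/220) = 4.303 servings → $3.44.
strawberries only: max(327/53, 828/165) = 6.17 servings → $4.63.
spinach only: max(327/25, 828/537) = 13.08 servings → $6.54.
broccoli + orange with both targets exact would need a negative amount; discard.
broccoli + strawberries with both targets exact would need a negative amount; discard.
broccoli + spinach: the both-tight solution has a negative serving — not a feasible corner.
orange + strawberries: the both-tight solution has a negative serving — not a feasible corner.
orange + spinach with both targets exact would need a negative amount; discard.
strawberries + spinach: the both-tight solution has a negative serving — not a feasible corner.
Cheapest feasible corner: $3.16.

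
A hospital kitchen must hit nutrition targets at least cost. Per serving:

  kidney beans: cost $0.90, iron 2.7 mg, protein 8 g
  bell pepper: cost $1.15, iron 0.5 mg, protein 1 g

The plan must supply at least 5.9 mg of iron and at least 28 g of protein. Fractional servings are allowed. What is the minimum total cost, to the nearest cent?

$3.15

An LP optimum is at a vertex; with two nutrient constraints at most two foods are used. Check each candidate.
kidney beans only: max(5.9/2.7, 28/8) = 3.5 servings → $3.15.
bell pepper only: max(5.9/0.5, 28/1) = 28 servings → $32.20.
kidney beans + bell pepper: the both-tight solution has a negative serving — not a feasible corner.
So the least-cost plan costs $3.15.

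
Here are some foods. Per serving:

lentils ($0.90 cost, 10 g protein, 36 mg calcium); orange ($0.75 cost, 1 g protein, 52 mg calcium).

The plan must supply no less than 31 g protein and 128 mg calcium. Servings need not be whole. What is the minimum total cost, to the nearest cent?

$3.01

This is a tiny linear program; its minimum lies at a vertex of the feasible set. List the vertices and price them.
lentils only: max(31/10, 128/36) = 3.556 servings → $3.20.
orange only: max(31/1, 128/52) = 31 servings → $23.25.
lentils + orange with both tight: 3.066 servings and 0.3388 servings → $3.01.
Cheapest feasible corner: $3.01.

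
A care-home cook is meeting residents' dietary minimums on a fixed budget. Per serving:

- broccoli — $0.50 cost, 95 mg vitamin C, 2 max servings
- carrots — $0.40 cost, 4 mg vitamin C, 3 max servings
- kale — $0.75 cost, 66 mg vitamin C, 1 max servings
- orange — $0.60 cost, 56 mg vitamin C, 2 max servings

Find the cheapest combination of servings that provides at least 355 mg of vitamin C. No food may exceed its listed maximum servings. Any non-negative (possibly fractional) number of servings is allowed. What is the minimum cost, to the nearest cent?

$2.80

Cost per mg of vitamin C: broccoli $0.0053, orange $0.0107, kale $0.0114, carrots $0.1000.
Take 2 servings of broccoli: +190.0 mg vitamin C for $1.00 (total $1.00, still need 165.0 mg).
Take 2 servings of orange: +112.0 mg vitamin C for $1.20 (total $2.20, still need 53.0 mg).
Take 0.803 servings of kale: +53.0 mg vitamin C for $0.60 (total $2.80, still need 0.0 mg).
Filling from the cheapest source first is optimal under one linear minimum: $2.80.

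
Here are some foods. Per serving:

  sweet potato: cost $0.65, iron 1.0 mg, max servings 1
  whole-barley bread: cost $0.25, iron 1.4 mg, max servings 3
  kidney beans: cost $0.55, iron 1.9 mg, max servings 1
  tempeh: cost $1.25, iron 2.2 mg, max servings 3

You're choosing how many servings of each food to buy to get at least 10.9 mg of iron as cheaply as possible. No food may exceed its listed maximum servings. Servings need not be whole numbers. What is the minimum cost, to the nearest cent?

Cost per mg of iron: whole-barley bread $0.1786, kidney beans $0.2895, tempeh $0.5682, sweet potato $0.6500.
Take 3 servings of whole-barley bread: +4.2 mg iron for $0.75 (total $0.75, still need 6.7 mg).
Take 1 serving of kidney beans: +1.9 mg iron for $0.55 (total $1.30, still need 4.8 mg).
Take 2.182 servings of tempeh: +4.8 mg iron for $2.73 (total $4.03, still need 0.0 mg).
Greedy by cheapest-per-mg is optimal for a single linear constraint, so the minimum cost is $4.03.

$4.03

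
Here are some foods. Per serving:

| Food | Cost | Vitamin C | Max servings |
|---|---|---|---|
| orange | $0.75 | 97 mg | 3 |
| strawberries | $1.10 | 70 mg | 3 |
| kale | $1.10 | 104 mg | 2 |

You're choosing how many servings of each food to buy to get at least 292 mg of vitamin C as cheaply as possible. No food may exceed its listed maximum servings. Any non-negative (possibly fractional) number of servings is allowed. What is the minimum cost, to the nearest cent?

Cost per mg of vitamin C: orange $0.0077, kale $0.0106, strawberries $0.0157.
Take 3 servings of orange: +291.0 mg vitamin C for $2.25 (total $2.25, still need 1.0 mg).
Take 0.009615 servings of kale: +1.0 mg vitamin C for $0.01 (total $2.26, still need 0.0 mg).
Greedy by cheapest-per-mg is optimal for a single linear constraint, so the minimum cost is $2.26.

$2.26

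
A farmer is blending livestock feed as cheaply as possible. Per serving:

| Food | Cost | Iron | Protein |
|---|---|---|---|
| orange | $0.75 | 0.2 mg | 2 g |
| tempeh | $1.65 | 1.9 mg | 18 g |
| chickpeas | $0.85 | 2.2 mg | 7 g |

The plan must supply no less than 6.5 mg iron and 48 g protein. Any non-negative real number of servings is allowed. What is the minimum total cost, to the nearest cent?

With two linear requirements the optimum uses one or two foods; enumerate the corners.
orange only: max(6.5/0.2, 48/2) = 32.5 servings → $24.38.
tempeh only: max(6.5/1.9, 48/18) = 3.421 servings → $5.64.
chickpeas only: max(6.5/2.2, 48/7) = 6.857 servings → $5.83.
orange + tempeh: intersection lies outside the first quadrant.
orange + chickpeas with both tight: 20.03 servings and 1.133 servings → $15.99.
tempeh + chickpeas with both tight: 2.285 servings and 0.981 servings → $4.60.
So the least-cost plan costs $4.60.

$4.60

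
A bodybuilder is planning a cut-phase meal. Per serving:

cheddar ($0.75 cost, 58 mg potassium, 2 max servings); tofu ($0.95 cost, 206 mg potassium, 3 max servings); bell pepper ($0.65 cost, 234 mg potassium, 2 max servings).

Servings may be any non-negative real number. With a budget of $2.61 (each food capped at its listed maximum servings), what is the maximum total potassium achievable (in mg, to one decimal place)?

Potassium per dollar: bell pepper 360, tofu 216.8, cheddar 77.33.
Take 2 servings of bell pepper: spends $1.30, +468.0 mg potassium (running total 468.0 mg).
Take 1.379 servings of tofu: spends $1.31, +284.1 mg potassium (running total 752.1 mg).
Greedy by best ratio exhausts the cost allowance optimally: 752.1 mg.

752.1 mg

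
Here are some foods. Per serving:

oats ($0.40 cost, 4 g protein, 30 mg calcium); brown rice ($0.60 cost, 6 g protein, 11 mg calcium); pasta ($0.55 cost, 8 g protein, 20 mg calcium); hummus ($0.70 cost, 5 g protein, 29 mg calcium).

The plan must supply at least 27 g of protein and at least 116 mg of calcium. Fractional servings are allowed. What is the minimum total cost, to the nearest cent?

$2.16

oats only: max(27/4, 116/30) = 6.75 servings → $2.70.
brown rice only: max(27/6, 116/11) = 10.55 servings → $6.33.
pasta only: max(27/8, 116/20) = 5.8 servings → $3.19.
hummus only: max(27/5, 116/29) = 5.4 servings → $3.78.
oats + brown rice with both tight: 2.934 servings and 2.544 servings → $2.70.
oats + pasta with both tight: 2.425 servings and 2.163 servings → $2.16.
oats + hummus: the both-tight solution has a negative serving — not a feasible corner.
brown rice + pasta with both targets exact would need a negative amount; discard.
brown rice + hummus with both tight: 1.706 servings and 3.353 servings → $3.37.
pasta + hummus with both tight: 1.538 servings and 2.939 servings → $2.90.
The minimum over all feasible corners is $2.16.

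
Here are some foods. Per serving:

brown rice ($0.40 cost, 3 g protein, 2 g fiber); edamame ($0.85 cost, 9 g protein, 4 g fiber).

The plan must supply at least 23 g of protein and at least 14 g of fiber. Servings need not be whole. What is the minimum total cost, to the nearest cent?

$2.83

A basic optimal solution has at most two foods positive. Try each food alone and each pair with both targets met exactly.
brown rice only: max(23/3, 14/2) = 7.667 servings → $3.07.
edamame only: max(23/9, 14/4) = 3.5 servings → $2.98.
brown rice + edamame with both tight: 5.667 servings and 0.6667 servings → $2.83.
So the least-cost plan costs $2.83.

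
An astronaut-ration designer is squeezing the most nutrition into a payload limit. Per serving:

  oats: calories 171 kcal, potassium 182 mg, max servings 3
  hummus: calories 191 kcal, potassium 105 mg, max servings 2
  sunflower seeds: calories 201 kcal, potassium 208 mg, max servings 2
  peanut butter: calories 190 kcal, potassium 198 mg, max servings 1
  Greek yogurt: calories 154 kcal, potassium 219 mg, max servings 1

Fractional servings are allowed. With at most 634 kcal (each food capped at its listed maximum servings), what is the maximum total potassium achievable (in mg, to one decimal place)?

Potassium per kcal: Greek yogurt 1.422, oats 1.064, peanut butter 1.042, sunflower seeds 1.035, hummus 0.5497.
Take 1 serving of Greek yogurt: uses 154 kcal, +219.0 mg potassium (running total 219.0 mg).
Take 2.807 servings of oats: uses 480 kcal, +510.9 mg potassium (running total 729.9 mg).
Greedy by best ratio exhausts the calories allowance optimally: 729.9 mg.

729.9 mg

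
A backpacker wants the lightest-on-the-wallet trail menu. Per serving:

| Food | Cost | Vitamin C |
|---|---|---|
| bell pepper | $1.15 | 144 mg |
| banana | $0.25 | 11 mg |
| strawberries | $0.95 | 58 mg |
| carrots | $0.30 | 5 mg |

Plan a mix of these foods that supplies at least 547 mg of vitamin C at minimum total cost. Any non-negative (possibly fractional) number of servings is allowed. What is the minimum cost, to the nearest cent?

$4.37

Cost per mg of vitamin C: bell pepper $0.0080, strawberries $0.0164, banana $0.0227, carrots $0.0600.
With no serving limits, use only bell pepper: 547 mg / 144 mg = 3.799 servings × $1.15 = $4.37.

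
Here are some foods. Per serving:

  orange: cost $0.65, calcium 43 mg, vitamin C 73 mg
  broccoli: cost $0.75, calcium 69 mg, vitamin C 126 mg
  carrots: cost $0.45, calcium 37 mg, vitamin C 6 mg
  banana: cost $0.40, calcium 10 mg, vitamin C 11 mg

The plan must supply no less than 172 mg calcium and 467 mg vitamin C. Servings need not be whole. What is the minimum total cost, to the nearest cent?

The cheapest plan sits at a corner of the feasible region — with two constraints it uses at most two foods.
orange only: max(172/43, 467/73) = 6.397 servings → $4.16.
broccoli only: max(172/69, 467/126) = 3.706 servings → $2.78.
carrots only: max(172/37, 467/6) = 77.83 servings → $35.02.
banana only: max(172/10, 467/11) = 42.45 servings → $16.98.
orange + broccoli: intersection lies outside the first quadrant.
orange + carrots: the both-tight solution has a negative serving — not a feasible corner.
orange + banana with both targets exact would need a negative amount; discard.
broccoli + carrots: the both-tight solution has a negative serving — not a feasible corner.
broccoli + banana: the both-tight solution has a negative serving — not a feasible corner.
carrots + banana: the both-tight solution has a negative serving — not a feasible corner.
Cheapest feasible corner: $2.78.

$2.78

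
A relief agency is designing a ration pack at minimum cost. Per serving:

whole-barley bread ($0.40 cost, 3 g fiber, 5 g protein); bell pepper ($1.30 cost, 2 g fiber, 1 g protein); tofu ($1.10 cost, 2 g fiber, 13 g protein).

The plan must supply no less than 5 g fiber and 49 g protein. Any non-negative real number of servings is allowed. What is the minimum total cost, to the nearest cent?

$3.92

At the optimum either one food covers both requirements or two foods hit both targets exactly; no other combination can be cheaper.
whole-barley bread only: max(5/3, 49/5) = 9.8 servings → $3.92.
bell pepper only: max(5/2, 49/1) = 49 servings → $63.70.
tofu only: max(5/2, 49/13) = 3.769 servings → $4.15.
whole-barley bread + bell pepper with both targets exact would need a negative amount; discard.
whole-barley bread + tofu with both targets exact would need a negative amount; discard.
bell pepper + tofu: the both-tight solution has a negative serving — not a feasible corner.
The minimum over all feasible corners is $3.92.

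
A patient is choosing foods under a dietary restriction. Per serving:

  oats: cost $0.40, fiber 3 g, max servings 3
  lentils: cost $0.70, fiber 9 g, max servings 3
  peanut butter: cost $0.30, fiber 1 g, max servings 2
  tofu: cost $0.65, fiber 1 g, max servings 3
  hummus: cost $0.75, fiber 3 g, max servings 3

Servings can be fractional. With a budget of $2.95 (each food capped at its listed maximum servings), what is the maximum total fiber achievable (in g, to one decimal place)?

33.4 g

Fiber per dollar: lentils 12.86, oats 7.5, hummus 4, peanut butter 3.333, tofu 1.538.
Take 3 servings of lentils: spends $2.10, +27.0 g fiber (running total 27.0 g).
Take 2.125 servings of oats: spends $0.85, +6.4 g fiber (running total 33.4 g).
Greedy by best ratio exhausts the cost allowance optimally: 33.4 g.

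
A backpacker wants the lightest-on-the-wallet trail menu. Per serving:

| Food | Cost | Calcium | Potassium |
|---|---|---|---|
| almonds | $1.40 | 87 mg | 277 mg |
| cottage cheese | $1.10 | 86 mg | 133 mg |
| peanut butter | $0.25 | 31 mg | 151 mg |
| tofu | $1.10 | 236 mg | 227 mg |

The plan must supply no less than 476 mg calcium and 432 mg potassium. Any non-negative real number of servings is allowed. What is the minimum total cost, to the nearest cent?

$2.22

almonds only: max(476/87, 432/277) = 5.471 servings → $7.66.
cottage cheese only: max(476/86, 432/133) = 5.535 servings → $6.09.
peanut butter only: max(476/31, 432/151) = 15.35 servings → $3.84.
tofu only: max(476/236, 432/227) = 2.017 servings → $2.22.
almonds + cottage cheese: the both-tight solution has a negative serving — not a feasible corner.
almonds + peanut butter with both targets exact would need a negative amount; discard.
almonds + tofu: intersection lies outside the first quadrant.
cottage cheese + peanut butter: the both-tight solution has a negative serving — not a feasible corner.
cottage cheese + tofu: intersection lies outside the first quadrant.
peanut butter + tofu: intersection lies outside the first quadrant.
Cheapest feasible corner: $2.22.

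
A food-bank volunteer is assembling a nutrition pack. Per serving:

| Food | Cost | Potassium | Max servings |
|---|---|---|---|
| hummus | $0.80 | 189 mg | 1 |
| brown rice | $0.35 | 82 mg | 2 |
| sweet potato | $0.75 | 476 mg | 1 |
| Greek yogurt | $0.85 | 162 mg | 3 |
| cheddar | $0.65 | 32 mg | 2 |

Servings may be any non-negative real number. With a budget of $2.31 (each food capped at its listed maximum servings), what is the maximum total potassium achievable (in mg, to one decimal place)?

Potassium per dollar: sweet potato 634.7, hummus 236.2, brown rice 234.3, Greek yogurt 190.6, cheddar 49.23.
Take 1 serving of sweet potato: spends $0.75, +476.0 mg potassium (running total 476.0 mg).
Take 1 serving of hummus: spends $0.80, +189.0 mg potassium (running total 665.0 mg).
Take 2 servings of brown rice: spends $0.70, +164.0 mg potassium (running total 829.0 mg).
Take 0.07059 servings of Greek yogurt: spends $0.06, +11.4 mg potassium (running total 840.4 mg).
Greedy by best ratio exhausts the cost allowance optimally: 840.4 mg.

840.4 mg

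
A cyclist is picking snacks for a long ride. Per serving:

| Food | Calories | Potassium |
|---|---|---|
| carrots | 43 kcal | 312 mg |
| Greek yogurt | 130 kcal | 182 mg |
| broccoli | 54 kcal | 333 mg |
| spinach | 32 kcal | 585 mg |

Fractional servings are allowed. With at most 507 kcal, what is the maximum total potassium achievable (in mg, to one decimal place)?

Potassium per kcal: spinach 18.28, carrots 7.256, broccoli 6.167, Greek yogurt 1.4.
With no serving limits, spend the whole calories allowance on spinach: 507 kcal / 32 kcal × 585 mg = 9268.6 mg.

9268.6 mg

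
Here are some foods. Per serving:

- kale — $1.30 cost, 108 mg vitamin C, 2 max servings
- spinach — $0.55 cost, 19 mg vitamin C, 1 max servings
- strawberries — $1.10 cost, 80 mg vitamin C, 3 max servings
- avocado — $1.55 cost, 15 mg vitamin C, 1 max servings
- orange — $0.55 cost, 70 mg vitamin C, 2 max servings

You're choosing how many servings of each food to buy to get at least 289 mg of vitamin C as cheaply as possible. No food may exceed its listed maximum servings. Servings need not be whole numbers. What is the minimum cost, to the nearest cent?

Cost per mg of vitamin C: orange $0.0079, kale $0.0120, strawberries $0.0138, spinach $0.0289, avocado $0.1033.
Take 2 servings of orange: +140.0 mg vitamin C for $1.10 (total $1.10, still need 149.0 mg).
Take 1.38 servings of kale: +149.0 mg vitamin C for $1.79 (total $2.89, still need 0.0 mg).
Greedy by cheapest-per-mg is optimal for a single linear constraint, so the minimum cost is $2.89.

$2.89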